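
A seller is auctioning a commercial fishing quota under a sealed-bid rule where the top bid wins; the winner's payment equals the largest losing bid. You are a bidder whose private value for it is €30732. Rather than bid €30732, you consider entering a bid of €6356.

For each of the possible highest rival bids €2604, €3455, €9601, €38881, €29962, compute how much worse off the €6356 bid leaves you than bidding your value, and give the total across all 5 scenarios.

€21901

The deviation costs you only when the competing bid falls strictly between €6356 and €30732; elsewhere both bids give the same outcome.
€2604: outcomes coincide → loss €0.
€3455: outcomes coincide → loss €0.
€9601: truthful payoff €21131, deviation payoff €0 → loss €21131.
€38881: outcomes coincide → loss €0.
€29962: truthful payoff €770, deviation payoff €0 → loss €770.
Total loss = €21131 + €770 = €21901.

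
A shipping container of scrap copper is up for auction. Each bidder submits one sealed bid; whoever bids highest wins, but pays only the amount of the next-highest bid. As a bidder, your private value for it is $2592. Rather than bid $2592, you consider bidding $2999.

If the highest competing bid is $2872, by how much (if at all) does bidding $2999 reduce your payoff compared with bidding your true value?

Bidding your value $2592: you lose (since $2592 < $2872). Payoff $0.
Bidding $2999: you win and pay $2872. Payoff $2592 − $2872 = −$280.
The competing bid $2872 lies between your value and your inflated bid, so overbidding wins an item priced above your value.
Loss from deviating = $0 − (−$280) = $280.
Truthful bidding weakly dominates here: raising your bid can only win items priced above your value, and lowering it can only forfeit items priced below.

$280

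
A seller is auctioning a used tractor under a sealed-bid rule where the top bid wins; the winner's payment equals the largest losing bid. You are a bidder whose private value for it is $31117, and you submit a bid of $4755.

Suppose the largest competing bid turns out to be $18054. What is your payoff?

$0

Your bid $4755 is below the highest competing bid $18054, so you lose.
A losing bidder pays nothing and receives nothing: payoff = $0.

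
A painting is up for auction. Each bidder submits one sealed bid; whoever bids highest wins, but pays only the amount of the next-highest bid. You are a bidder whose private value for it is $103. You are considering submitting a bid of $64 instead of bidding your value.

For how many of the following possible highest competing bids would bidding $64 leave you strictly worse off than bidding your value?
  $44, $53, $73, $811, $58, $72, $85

3

The deviation hurts exactly when the highest competing bid lies strictly between $64 and $103 — underbidding then forfeits a profitable win.
$44: below both → same outcome either way.
$53: below both → same outcome either way.
$73: inside the interval → strictly worse (loss $30).
$811: above both → same outcome either way.
$58: below both → same outcome either way.
$72: inside the interval → strictly worse (loss $31).
$85: inside the interval → strictly worse (loss $18).
Count: 3.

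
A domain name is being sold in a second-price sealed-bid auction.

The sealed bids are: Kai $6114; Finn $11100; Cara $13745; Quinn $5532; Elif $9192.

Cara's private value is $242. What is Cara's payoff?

Highest bid: Cara at $13745, so Cara wins.
Second-highest bid: Finn at $11100 — that is the price the winner pays.
Cara's payoff = value − price = $242 − $11100 = −$10858.

−$10858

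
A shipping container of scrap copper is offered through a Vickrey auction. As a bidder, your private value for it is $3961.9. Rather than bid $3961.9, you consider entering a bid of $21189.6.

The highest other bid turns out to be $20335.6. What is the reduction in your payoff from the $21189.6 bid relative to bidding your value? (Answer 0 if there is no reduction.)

Bidding your value $3961.9: you lose (since $3961.9 < $20335.6). Payoff $0.
Bidding $21189.6: you win and pay $20335.6. Payoff $3961.9 − $20335.6 = −$16373.7.
The competing bid $20335.6 lies between your value and your inflated bid, so overbidding wins an item priced above your value.
Loss from deviating = $0 − (−$16373.7) = $16373.7.
Truthful bidding weakly dominates here: raising your bid can only win items priced above your value, and lowering it can only forfeit items priced below.

$16373.7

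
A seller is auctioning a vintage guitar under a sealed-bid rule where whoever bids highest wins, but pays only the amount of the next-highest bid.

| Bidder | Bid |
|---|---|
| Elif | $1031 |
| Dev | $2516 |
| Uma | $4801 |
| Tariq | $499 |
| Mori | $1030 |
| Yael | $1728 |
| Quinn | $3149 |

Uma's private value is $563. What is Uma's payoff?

−$2586

Highest bid: Uma at $4801, so Uma wins.
Second-highest bid: Quinn at $3149 — that is the price the winner pays.
Uma's payoff = value − price = $563 − $3149 = −$2586.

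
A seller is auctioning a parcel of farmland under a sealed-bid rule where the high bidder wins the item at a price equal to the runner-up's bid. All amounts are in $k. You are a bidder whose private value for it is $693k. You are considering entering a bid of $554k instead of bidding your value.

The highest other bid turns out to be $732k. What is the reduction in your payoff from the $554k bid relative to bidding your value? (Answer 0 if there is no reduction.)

$0k

Bidding your value $693k: you lose (since $693k < $732k). Payoff $0k.
Bidding $554k: you lose. Payoff $0k.
Difference = $0k − $0k = $0k; both bids lead to the same outcome because the competing bid is above both your value and your alternative bid.
In a second-price auction your bid sets only whether you win, not what you pay, so bidding your true value is weakly dominant.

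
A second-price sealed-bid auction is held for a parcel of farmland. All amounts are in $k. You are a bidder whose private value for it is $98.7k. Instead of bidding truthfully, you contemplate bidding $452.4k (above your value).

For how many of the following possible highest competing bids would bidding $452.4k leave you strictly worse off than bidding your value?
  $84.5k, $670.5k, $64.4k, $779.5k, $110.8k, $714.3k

1

The deviation hurts exactly when the highest competing bid lies strictly between $98.7k and $452.4k — overbidding then wins at a price above your value.
$84.5k: below both → same outcome either way.
$670.5k: above both → same outcome either way.
$64.4k: below both → same outcome either way.
$779.5k: above both → same outcome either way.
$110.8k: inside the interval → strictly worse (loss $12.1k).
$714.3k: above both → same outcome either way.
Count: 1.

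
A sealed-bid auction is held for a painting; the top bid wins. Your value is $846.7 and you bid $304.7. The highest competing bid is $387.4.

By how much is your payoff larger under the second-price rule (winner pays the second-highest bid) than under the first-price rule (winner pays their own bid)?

Your bid $304.7 is below $387.4, so you lose under either rule.
Payoff is $0 in both cases; difference = $0.

$0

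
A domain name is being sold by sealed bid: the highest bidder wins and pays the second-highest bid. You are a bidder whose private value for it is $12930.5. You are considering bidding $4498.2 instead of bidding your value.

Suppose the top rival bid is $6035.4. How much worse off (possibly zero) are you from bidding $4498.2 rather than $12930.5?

Bidding your value $12930.5: you win (since $12930.5 > $6035.4) and pay $6035.4. Payoff $6895.1.
Bidding $4498.2: you lose. Payoff $0.
The competing bid $6035.4 lies between your shaded bid and your value, so underbidding forfeits an item you could have won at a profitable price.
Loss from deviating = $6895.1 − ($0) = $6895.1.

$6895.1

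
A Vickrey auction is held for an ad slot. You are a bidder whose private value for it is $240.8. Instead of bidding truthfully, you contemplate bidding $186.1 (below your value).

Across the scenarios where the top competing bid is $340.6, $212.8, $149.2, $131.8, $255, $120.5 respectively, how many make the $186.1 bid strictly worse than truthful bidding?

The deviation hurts exactly when the highest competing bid lies strictly between $186.1 and $240.8 — underbidding then forfeits a profitable win.
$340.6: above both → same outcome either way.
$212.8: inside the interval → strictly worse (loss $28).
$149.2: below both → same outcome either way.
$131.8: below both → same outcome either way.
$255: above both → same outcome either way.
$120.5: below both → same outcome either way.
Count: 1.

1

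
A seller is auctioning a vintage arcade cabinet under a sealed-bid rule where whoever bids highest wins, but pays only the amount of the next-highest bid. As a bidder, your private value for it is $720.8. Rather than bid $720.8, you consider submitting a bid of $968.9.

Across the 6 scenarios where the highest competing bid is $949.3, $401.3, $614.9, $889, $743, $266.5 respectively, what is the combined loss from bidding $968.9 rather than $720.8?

The deviation costs you only when the competing bid falls strictly between $720.8 and $968.9; elsewhere both bids give the same outcome.
$949.3: truthful payoff $0, deviation payoff −$228.5 → loss $228.5.
$401.3: outcomes coincide → loss $0.
$614.9: outcomes coincide → loss $0.
$889: truthful payoff $0, deviation payoff −$168.2 → loss $168.2.
$743: truthful payoff $0, deviation payoff −$22.2 → loss $22.2.
$266.5: outcomes coincide → loss $0.
Total loss = $228.5 + $168.2 + $22.2 = $418.9.

$418.9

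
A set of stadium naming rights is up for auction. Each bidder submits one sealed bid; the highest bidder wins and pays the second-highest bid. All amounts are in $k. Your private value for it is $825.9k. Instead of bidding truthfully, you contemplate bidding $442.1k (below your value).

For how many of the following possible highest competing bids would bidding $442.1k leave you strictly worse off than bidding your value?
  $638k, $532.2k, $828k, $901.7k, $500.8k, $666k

The deviation hurts exactly when the highest competing bid lies strictly between $442.1k and $825.9k — underbidding then forfeits a profitable win.
$638k: inside the interval → strictly worse (loss $187.9k).
$532.2k: inside the interval → strictly worse (loss $293.7k).
$828k: above both → same outcome either way.
$901.7k: above both → same outcome either way.
$500.8k: inside the interval → strictly worse (loss $325.1k).
$666k: inside the interval → strictly worse (loss $159.9k).
Count: 4.

4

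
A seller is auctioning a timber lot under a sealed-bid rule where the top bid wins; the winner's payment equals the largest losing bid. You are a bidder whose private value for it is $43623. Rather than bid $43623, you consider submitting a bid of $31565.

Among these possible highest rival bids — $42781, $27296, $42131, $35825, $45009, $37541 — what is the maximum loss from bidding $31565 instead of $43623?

$42781: truthful gives $842, deviation gives $0 → loss $842.
$27296: same outcome either way → loss $0.
$42131: truthful gives $1492, deviation gives $0 → loss $1492.
$35825: truthful gives $7798, deviation gives $0 → loss $7798.
$45009: same outcome either way → loss $0.
$37541: truthful gives $6082, deviation gives $0 → loss $6082.
Maximum loss: $7798.

$7798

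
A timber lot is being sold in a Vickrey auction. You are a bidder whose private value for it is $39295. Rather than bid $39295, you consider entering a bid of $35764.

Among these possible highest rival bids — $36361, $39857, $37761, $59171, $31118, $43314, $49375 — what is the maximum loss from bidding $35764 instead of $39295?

$2934

$36361: truthful gives $2934, deviation gives $0 → loss $2934.
$39857: same outcome either way → loss $0.
$37761: truthful gives $1534, deviation gives $0 → loss $1534.
$59171: same outcome either way → loss $0.
$31118: same outcome either way → loss $0.
$43314: same outcome either way → loss $0.
$49375: same outcome either way → loss $0.
Maximum loss: $2934.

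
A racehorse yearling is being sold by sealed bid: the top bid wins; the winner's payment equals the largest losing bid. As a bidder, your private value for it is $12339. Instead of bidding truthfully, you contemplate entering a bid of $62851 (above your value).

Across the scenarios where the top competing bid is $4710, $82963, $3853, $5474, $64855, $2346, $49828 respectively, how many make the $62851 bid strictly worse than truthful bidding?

The deviation hurts exactly when the highest competing bid lies strictly between $12339 and $62851 — overbidding then wins at a price above your value.
$4710: below both → same outcome either way.
$82963: above both → same outcome either way.
$3853: below both → same outcome either way.
$5474: below both → same outcome either way.
$64855: above both → same outcome either way.
$2346: below both → same outcome either way.
$49828: inside the interval → strictly worse (loss $37489).
Count: 1.

1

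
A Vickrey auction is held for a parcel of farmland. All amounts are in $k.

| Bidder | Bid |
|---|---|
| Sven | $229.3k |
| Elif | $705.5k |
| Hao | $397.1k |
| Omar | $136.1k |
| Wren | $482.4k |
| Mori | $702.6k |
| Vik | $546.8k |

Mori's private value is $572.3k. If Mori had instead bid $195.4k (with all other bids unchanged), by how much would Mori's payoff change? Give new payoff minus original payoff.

The highest bid among the other bidders is $705.5k; Mori's bid doesn't change that.
Original bid $702.6k: Mori is not highest (top rival bid is $705.5k); payoff $0k.
Alternative bid $195.4k: Mori is not highest (top rival bid is $705.5k); payoff $0k.
Change in payoff = $0k − ($0k) = $0k.

$0k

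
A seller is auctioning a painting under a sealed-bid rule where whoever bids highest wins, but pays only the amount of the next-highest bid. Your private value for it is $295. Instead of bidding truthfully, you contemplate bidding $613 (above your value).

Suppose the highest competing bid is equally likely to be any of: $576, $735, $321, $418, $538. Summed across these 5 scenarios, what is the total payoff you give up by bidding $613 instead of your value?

The deviation costs you only when the competing bid falls strictly between $295 and $613; elsewhere both bids give the same outcome.
$576: truthful payoff $0, deviation payoff −$281 → loss $281.
$735: outcomes coincide → loss $0.
$321: truthful payoff $0, deviation payoff −$26 → loss $26.
$418: truthful payoff $0, deviation payoff −$123 → loss $123.
$538: truthful payoff $0, deviation payoff −$243 → loss $243.
Total loss = $281 + $26 + $123 + $243 = $673.

$673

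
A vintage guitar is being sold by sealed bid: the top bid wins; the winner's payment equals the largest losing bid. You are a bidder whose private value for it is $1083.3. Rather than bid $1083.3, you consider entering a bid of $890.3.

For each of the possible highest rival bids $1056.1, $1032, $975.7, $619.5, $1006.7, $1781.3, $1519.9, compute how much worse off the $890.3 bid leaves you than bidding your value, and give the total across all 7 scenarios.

$262.7

The deviation costs you only when the competing bid falls strictly between $890.3 and $1083.3; elsewhere both bids give the same outcome.
$1056.1: truthful payoff $27.2, deviation payoff $0 → loss $27.2.
$1032: truthful payoff $51.3, deviation payoff $0 → loss $51.3.
$975.7: truthful payoff $107.6, deviation payoff $0 → loss $107.6.
$619.5: outcomes coincide → loss $0.
$1006.7: truthful payoff $76.6, deviation payoff $0 → loss $76.6.
$1781.3: outcomes coincide → loss $0.
$1519.9: outcomes coincide → loss $0.
Total loss = $27.2 + $51.3 + $107.6 + $76.6 = $262.7.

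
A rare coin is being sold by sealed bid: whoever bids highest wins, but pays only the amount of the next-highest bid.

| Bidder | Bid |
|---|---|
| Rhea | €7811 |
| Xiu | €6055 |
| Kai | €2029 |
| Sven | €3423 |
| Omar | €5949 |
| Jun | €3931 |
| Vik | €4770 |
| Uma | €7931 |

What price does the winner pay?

Highest bid: Uma at €7931, so Uma wins.
Second-highest bid: Rhea at €7811 — that is the price the winner pays.

€7811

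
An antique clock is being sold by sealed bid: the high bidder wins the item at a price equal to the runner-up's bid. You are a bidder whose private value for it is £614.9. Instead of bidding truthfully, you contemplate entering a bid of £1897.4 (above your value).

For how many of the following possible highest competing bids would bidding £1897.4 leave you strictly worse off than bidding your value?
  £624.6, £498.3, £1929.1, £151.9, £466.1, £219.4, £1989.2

1

The deviation hurts exactly when the highest competing bid lies strictly between £614.9 and £1897.4 — overbidding then wins at a price above your value.
£624.6: inside the interval → strictly worse (loss £9.7).
£498.3: below both → same outcome either way.
£1929.1: above both → same outcome either way.
£151.9: below both → same outcome either way.
£466.1: below both → same outcome either way.
£219.4: below both → same outcome either way.
£1989.2: above both → same outcome either way.
Count: 1.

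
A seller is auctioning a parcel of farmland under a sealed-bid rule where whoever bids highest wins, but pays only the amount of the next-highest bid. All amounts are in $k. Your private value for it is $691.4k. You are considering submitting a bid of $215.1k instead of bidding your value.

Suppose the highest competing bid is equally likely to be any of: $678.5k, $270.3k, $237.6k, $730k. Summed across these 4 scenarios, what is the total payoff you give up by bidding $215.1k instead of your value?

$887.8k

The deviation costs you only when the competing bid falls strictly between $215.1k and $691.4k; elsewhere both bids give the same outcome.
$678.5k: truthful payoff $12.9k, deviation payoff $0k → loss $12.9k.
$270.3k: truthful payoff $421.1k, deviation payoff $0k → loss $421.1k.
$237.6k: truthful payoff $453.8k, deviation payoff $0k → loss $453.8k.
$730k: outcomes coincide → loss $0k.
Total loss = $12.9k + $421.1k + $453.8k = $887.8k.
Truthful bidding weakly dominates here: raising your bid can only win items priced above your value, and lowering it can only forfeit items priced below.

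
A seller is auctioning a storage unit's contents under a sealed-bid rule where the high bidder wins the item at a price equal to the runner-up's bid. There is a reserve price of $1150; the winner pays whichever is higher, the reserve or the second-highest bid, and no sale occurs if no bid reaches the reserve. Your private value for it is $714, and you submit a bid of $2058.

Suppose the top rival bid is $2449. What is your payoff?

Your bid $2058 is below the highest competing bid $2449, so you lose. Payoff $0.

$0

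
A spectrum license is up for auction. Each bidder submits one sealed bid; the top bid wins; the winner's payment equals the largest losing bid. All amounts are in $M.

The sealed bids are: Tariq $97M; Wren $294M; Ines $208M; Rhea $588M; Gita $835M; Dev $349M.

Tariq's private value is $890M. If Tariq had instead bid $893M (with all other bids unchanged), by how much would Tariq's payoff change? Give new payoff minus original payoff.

The highest bid among the other bidders is $835M; Tariq's bid doesn't change that.
Original bid $97M: Tariq is not highest (top rival bid is $835M); payoff $0M.
Alternative bid $893M: Tariq is highest, pays the top rival bid $835M; payoff $890M − $835M = $55M.
Change in payoff = $55M − ($0M) = $55M.

$55M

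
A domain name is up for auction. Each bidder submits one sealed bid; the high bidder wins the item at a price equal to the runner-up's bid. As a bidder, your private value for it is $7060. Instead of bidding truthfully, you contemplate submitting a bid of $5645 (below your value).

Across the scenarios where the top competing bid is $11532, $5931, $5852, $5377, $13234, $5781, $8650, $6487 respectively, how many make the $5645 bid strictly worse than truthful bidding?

The deviation hurts exactly when the highest competing bid lies strictly between $5645 and $7060 — underbidding then forfeits a profitable win.
$11532: above both → same outcome either way.
$5931: inside the interval → strictly worse (loss $1129).
$5852: inside the interval → strictly worse (loss $1208).
$5377: below both → same outcome either way.
$13234: above both → same outcome either way.
$5781: inside the interval → strictly worse (loss $1279).
$8650: above both → same outcome either way.
$6487: inside the interval → strictly worse (loss $573).
Count: 4.

4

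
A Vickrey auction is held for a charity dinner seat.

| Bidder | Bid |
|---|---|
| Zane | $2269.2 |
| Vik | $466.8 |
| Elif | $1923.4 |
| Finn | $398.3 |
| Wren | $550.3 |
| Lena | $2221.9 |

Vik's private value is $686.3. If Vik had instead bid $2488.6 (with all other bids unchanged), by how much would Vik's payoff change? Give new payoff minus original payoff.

−$1582.9

The highest bid among the other bidders is $2269.2; Vik's bid doesn't change that.
Original bid $466.8: Vik is not highest (top rival bid is $2269.2); payoff $0.
Alternative bid $2488.6: Vik is highest, pays the top rival bid $2269.2; payoff $686.3 − $2269.2 = −$1582.9.
Change in payoff = −$1582.9 − ($0) = −$1582.9.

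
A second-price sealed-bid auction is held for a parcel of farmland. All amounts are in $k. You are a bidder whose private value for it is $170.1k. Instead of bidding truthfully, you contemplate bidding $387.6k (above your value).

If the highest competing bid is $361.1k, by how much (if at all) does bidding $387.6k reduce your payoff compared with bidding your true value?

$191k

Bidding your value $170.1k: you lose (since $170.1k < $361.1k). Payoff $0k.
Bidding $387.6k: you win and pay $361.1k. Payoff $170.1k − $361.1k = −$191k.
The competing bid $361.1k lies between your value and your inflated bid, so overbidding wins an item priced above your value.
Loss from deviating = $0k − (−$191k) = $191k.
Truthful bidding weakly dominates here: raising your bid can only win items priced above your value, and lowering it can only forfeit items priced below.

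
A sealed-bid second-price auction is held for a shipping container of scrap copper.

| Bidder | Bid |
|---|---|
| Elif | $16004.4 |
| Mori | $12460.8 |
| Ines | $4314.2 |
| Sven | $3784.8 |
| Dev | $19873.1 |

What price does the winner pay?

$16004.4

Highest bid: Dev at $19873.1, so Dev wins.
Second-highest bid: Elif at $16004.4 — that is the price the winner pays.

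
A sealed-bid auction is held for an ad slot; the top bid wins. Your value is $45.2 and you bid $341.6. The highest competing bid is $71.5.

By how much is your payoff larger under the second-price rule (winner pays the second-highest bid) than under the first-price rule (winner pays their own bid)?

$270.1

You have the highest bid, so you win under either rule.
Second-price: pay $71.5 → payoff −$26.3.
First-price: pay your own bid $341.6 → payoff −$296.4.
Difference = −$26.3 − (−$296.4) = $270.1.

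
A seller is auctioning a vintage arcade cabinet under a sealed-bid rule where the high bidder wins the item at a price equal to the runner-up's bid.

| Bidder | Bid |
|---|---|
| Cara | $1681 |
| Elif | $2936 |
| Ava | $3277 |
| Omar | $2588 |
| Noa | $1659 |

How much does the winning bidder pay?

Highest bid: Ava at $3277, so Ava wins.
Second-highest bid: Elif at $2936 — that is the price the winner pays.

$2936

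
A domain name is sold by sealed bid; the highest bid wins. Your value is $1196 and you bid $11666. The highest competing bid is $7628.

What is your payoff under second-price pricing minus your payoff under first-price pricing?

You have the highest bid, so you win under either rule.
Second-price: pay $7628 → payoff −$6432.
First-price: pay your own bid $11666 → payoff −$10470.
Difference = −$6432 − (−$10470) = $4038.

$4038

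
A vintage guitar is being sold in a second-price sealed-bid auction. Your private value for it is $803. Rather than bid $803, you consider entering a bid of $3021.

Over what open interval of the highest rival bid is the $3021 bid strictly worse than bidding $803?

($803, $3021)

If the competing bid is below $803, both bids win at the same price — no difference.
If it is above $3021, both bids lose — no difference.
If it lies strictly between $803 and $3021, bidding your value loses (payoff 0) while bidding $3021 wins at a price above your value (payoff negative).
So the deviation strictly hurts on the open interval ($803, $3021).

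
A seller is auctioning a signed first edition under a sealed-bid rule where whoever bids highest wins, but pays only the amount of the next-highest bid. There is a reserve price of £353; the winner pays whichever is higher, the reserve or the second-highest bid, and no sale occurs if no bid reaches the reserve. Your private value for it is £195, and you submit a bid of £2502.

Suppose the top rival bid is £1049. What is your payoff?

−£854

Your bid £2502 is the highest and exceeds the reserve.
Price = max(second-highest bid, reserve) = max(£1049, £353) = £1049.
Payoff = £195 − £1049 = −£854.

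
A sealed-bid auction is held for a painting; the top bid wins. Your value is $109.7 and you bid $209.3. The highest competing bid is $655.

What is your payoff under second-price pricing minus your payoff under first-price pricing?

Your bid $209.3 is below $655, so you lose under either rule.
Payoff is $0 in both cases; difference = $0.

$0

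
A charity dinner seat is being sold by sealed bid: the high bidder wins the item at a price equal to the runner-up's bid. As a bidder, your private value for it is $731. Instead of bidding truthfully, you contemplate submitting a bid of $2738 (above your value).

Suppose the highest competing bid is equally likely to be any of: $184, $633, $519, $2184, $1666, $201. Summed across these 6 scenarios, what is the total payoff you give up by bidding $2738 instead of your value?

The deviation costs you only when the competing bid falls strictly between $731 and $2738; elsewhere both bids give the same outcome.
$184: outcomes coincide → loss $0.
$633: outcomes coincide → loss $0.
$519: outcomes coincide → loss $0.
$2184: truthful payoff $0, deviation payoff −$1453 → loss $1453.
$1666: truthful payoff $0, deviation payoff −$935 → loss $935.
$201: outcomes coincide → loss $0.
Total loss = $1453 + $935 = $2388.

$2388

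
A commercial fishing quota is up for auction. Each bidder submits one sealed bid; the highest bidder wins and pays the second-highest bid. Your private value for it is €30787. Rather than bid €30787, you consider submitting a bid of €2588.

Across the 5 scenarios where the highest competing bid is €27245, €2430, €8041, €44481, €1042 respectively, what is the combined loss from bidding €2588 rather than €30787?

The deviation costs you only when the competing bid falls strictly between €2588 and €30787; elsewhere both bids give the same outcome.
€27245: truthful payoff €3542, deviation payoff €0 → loss €3542.
€2430: outcomes coincide → loss €0.
€8041: truthful payoff €22746, deviation payoff €0 → loss €22746.
€44481: outcomes coincide → loss €0.
€1042: outcomes coincide → loss €0.
Total loss = €3542 + €22746 = €26288.

€26288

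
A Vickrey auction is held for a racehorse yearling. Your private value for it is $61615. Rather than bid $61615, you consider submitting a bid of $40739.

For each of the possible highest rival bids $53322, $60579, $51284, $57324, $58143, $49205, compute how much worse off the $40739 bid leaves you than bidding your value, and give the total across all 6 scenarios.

$39833

The deviation costs you only when the competing bid falls strictly between $40739 and $61615; elsewhere both bids give the same outcome.
$53322: truthful payoff $8293, deviation payoff $0 → loss $8293.
$60579: truthful payoff $1036, deviation payoff $0 → loss $1036.
$51284: truthful payoff $10331, deviation payoff $0 → loss $10331.
$57324: truthful payoff $4291, deviation payoff $0 → loss $4291.
$58143: truthful payoff $3472, deviation payoff $0 → loss $3472.
$49205: truthful payoff $12410, deviation payoff $0 → loss $12410.
Total loss = $8293 + $1036 + $10331 + $4291 + $3472 + $12410 = $39833.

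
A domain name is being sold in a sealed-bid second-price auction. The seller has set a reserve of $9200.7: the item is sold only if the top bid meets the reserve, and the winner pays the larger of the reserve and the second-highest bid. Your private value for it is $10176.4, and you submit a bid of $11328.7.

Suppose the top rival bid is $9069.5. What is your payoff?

Your bid $11328.7 is the highest and exceeds the reserve.
Price = max(second-highest bid, reserve) = max($9069.5, $9200.7) = $9200.7.
Payoff = $10176.4 − $9200.7 = $975.7.

$975.7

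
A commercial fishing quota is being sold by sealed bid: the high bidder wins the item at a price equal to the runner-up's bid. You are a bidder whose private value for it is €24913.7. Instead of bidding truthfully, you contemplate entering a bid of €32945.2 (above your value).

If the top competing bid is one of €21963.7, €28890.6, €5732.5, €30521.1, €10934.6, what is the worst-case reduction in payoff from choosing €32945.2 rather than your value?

€5607.4

€21963.7: same outcome either way → loss €0.
€28890.6: truthful gives €0, deviation gives −€3976.9 → loss €3976.9.
€5732.5: same outcome either way → loss €0.
€30521.1: truthful gives €0, deviation gives −€5607.4 → loss €5607.4.
€10934.6: same outcome either way → loss €0.
Maximum loss: €5607.4.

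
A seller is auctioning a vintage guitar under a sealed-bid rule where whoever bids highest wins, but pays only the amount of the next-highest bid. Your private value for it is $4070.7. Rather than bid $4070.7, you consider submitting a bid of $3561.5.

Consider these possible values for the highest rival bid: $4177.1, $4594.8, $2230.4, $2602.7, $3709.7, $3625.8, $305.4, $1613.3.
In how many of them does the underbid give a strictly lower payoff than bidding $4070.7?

The deviation hurts exactly when the highest competing bid lies strictly between $3561.5 and $4070.7 — underbidding then forfeits a profitable win.
$4177.1: above both → same outcome either way.
$4594.8: above both → same outcome either way.
$2230.4: below both → same outcome either way.
$2602.7: below both → same outcome either way.
$3709.7: inside the interval → strictly worse (loss $361).
$3625.8: inside the interval → strictly worse (loss $444.9).
$305.4: below both → same outcome either way.
$1613.3: below both → same outcome either way.
Count: 2.

2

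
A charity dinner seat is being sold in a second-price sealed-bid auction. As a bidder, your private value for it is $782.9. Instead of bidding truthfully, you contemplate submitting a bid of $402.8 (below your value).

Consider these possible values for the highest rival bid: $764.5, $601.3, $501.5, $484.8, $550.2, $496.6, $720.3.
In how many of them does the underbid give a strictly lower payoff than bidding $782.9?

7

The deviation hurts exactly when the highest competing bid lies strictly between $402.8 and $782.9 — underbidding then forfeits a profitable win.
$764.5: inside the interval → strictly worse (loss $18.4).
$601.3: inside the interval → strictly worse (loss $181.6).
$501.5: inside the interval → strictly worse (loss $281.4).
$484.8: inside the interval → strictly worse (loss $298.1).
$550.2: inside the interval → strictly worse (loss $232.7).
$496.6: inside the interval → strictly worse (loss $286.3).
$720.3: inside the interval → strictly worse (loss $62.6).
Count: 7.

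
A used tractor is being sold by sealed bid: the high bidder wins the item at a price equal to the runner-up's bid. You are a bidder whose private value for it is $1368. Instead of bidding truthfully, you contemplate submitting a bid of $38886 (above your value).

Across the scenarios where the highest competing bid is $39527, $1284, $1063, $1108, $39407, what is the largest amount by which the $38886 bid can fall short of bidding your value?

$39527: same outcome either way → loss $0.
$1284: same outcome either way → loss $0.
$1063: same outcome either way → loss $0.
$1108: same outcome either way → loss $0.
$39407: same outcome either way → loss $0.
Maximum loss: $0.

$0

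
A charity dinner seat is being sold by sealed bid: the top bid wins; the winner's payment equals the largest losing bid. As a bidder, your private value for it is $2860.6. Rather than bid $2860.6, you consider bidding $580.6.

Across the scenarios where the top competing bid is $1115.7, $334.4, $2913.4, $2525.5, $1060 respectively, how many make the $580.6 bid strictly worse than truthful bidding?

The deviation hurts exactly when the highest competing bid lies strictly between $580.6 and $2860.6 — underbidding then forfeits a profitable win.
$1115.7: inside the interval → strictly worse (loss $1744.9).
$334.4: below both → same outcome either way.
$2913.4: above both → same outcome either way.
$2525.5: inside the interval → strictly worse (loss $335.1).
$1060: inside the interval → strictly worse (loss $1800.6).
Count: 3.

3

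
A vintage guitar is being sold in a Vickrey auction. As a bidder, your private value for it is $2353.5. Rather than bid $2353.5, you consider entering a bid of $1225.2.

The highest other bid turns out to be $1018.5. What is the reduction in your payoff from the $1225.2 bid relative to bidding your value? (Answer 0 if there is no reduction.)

$0

Bidding your value $2353.5: you win (since $2353.5 > $1018.5) and pay $1018.5. Payoff $1335.
Bidding $1225.2: you win and pay $1018.5. Payoff $2353.5 − $1018.5 = $1335.
Difference = $1335 − $1335 = $0; both bids lead to the same outcome because the competing bid is below both your value and your alternative bid.
Truthful bidding weakly dominates here: raising your bid can only win items priced above your value, and lowering it can only forfeit items priced below.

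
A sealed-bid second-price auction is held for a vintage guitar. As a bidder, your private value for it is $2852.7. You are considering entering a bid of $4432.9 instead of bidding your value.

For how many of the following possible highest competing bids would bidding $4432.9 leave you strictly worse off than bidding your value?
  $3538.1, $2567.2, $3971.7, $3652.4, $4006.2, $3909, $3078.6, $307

6

The deviation hurts exactly when the highest competing bid lies strictly between $2852.7 and $4432.9 — overbidding then wins at a price above your value.
$3538.1: inside the interval → strictly worse (loss $685.4).
$2567.2: below both → same outcome either way.
$3971.7: inside the interval → strictly worse (loss $1119).
$3652.4: inside the interval → strictly worse (loss $799.7).
$4006.2: inside the interval → strictly worse (loss $1153.5).
$3909: inside the interval → strictly worse (loss $1056.3).
$3078.6: inside the interval → strictly worse (loss $225.9).
$307: below both → same outcome either way.
Count: 6.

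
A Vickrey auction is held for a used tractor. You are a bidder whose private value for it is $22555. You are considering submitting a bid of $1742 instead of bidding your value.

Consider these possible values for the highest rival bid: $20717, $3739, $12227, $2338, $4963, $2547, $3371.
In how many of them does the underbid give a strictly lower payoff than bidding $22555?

7

The deviation hurts exactly when the highest competing bid lies strictly between $1742 and $22555 — underbidding then forfeits a profitable win.
$20717: inside the interval → strictly worse (loss $1838).
$3739: inside the interval → strictly worse (loss $18816).
$12227: inside the interval → strictly worse (loss $10328).
$2338: inside the interval → strictly worse (loss $20217).
$4963: inside the interval → strictly worse (loss $17592).
$2547: inside the interval → strictly worse (loss $20008).
$3371: inside the interval → strictly worse (loss $19184).
Count: 7.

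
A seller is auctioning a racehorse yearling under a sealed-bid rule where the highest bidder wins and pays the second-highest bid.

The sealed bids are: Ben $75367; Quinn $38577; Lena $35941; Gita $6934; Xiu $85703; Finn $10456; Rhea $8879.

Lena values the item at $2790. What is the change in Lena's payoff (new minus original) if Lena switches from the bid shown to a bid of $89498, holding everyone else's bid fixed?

The highest bid among the other bidders is $85703; Lena's bid doesn't change that.
Original bid $35941: Lena is not highest (top rival bid is $85703); payoff $0.
Alternative bid $89498: Lena is highest, pays the top rival bid $85703; payoff $2790 − $85703 = −$82913.
Change in payoff = −$82913 − ($0) = −$82913.

−$82913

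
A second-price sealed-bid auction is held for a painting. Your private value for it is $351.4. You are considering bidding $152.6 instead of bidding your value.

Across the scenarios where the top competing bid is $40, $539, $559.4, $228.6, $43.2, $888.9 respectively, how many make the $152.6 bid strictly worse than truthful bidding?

The deviation hurts exactly when the highest competing bid lies strictly between $152.6 and $351.4 — underbidding then forfeits a profitable win.
$40: below both → same outcome either way.
$539: above both → same outcome either way.
$559.4: above both → same outcome either way.
$228.6: inside the interval → strictly worse (loss $122.8).
$43.2: below both → same outcome either way.
$888.9: above both → same outcome either way.
Count: 1.

1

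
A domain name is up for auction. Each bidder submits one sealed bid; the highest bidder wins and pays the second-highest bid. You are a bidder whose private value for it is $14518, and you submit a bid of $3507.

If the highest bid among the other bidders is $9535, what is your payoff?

Your bid $3507 is below the highest competing bid $9535, so you lose.
A losing bidder pays nothing and receives nothing: payoff = $0.

$0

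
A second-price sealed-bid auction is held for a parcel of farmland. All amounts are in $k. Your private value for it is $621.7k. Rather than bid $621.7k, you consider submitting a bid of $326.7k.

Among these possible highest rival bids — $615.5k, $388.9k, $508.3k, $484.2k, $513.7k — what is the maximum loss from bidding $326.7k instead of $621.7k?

$232.8k

$615.5k: truthful gives $6.2k, deviation gives $0k → loss $6.2k.
$388.9k: truthful gives $232.8k, deviation gives $0k → loss $232.8k.
$508.3k: truthful gives $113.4k, deviation gives $0k → loss $113.4k.
$484.2k: truthful gives $137.5k, deviation gives $0k → loss $137.5k.
$513.7k: truthful gives $108k, deviation gives $0k → loss $108k.
Maximum loss: $232.8k.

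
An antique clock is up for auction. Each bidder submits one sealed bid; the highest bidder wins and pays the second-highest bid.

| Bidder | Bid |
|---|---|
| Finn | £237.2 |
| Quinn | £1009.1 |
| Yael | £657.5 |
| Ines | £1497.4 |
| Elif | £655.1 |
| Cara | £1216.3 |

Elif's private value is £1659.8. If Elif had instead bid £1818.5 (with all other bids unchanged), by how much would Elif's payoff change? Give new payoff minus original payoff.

£162.4

The highest bid among the other bidders is £1497.4; Elif's bid doesn't change that.
Original bid £655.1: Elif is not highest (top rival bid is £1497.4); payoff £0.
Alternative bid £1818.5: Elif is highest, pays the top rival bid £1497.4; payoff £1659.8 − £1497.4 = £162.4.
Change in payoff = £162.4 − (£0) = £162.4.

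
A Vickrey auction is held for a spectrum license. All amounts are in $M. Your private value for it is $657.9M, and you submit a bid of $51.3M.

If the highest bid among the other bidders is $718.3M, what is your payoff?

$0M

Your bid $51.3M is below the highest competing bid $718.3M, so you lose.
A losing bidder pays nothing and receives nothing: payoff = $0M.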